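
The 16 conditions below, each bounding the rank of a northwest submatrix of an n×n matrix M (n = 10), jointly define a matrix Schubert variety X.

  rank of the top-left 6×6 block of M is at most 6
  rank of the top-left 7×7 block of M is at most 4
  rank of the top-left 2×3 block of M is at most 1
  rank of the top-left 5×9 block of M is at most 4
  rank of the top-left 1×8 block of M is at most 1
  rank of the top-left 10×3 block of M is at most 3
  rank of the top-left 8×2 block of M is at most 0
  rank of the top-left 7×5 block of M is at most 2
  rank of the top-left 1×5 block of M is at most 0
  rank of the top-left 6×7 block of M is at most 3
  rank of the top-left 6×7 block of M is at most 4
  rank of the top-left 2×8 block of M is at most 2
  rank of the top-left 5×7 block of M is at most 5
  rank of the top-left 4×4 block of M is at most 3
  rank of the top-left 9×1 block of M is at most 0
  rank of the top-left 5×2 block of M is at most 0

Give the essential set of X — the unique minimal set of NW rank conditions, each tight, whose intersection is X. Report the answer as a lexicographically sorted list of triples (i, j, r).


The tightest implied rank at each (i,j), from the 16 conditions:

  row 1: 0, 0, 0, 0, 0, 1, 1, 1, 1, 1
  row 2: 0, 0, 1, 1, 1, 2, 2, 2, 2, 2
  row 3: 0, 0, 1, 2, 2, 3, 3, 3, 3, 3
  row 4: 0, 0, 1, 2, 2, 3, 3, 4, 4, 4
  row 5: 0, 0, 1, 2, 2, 3, 3, 4, 4, 5
  row 6: 0, 0, 1, 2, 2, 3, 3, 4, 5, 6
  row 7: 0, 0, 1, 2, 2, 3, 4, 5, 6, 7
  row 8: 0, 0, 1, 2, 3, 4, 5, 6, 7, 8
  row 9: 0, 1, 2, 3, 4, 5, 6, 7, 8, 9
  row 10: 1, 2, 3, 4, 5, 6, 7, 8, 9, 10

hence w(1..10) = (6, 3, 4, 8, 10, 9, 7, 5, 2, 1).

Fulton essential set (6 of the 28 Rothe cells):

[(1, 5, 0), (5, 9, 4), (6, 7, 3), (7, 5, 2), (8, 2, 0), (9, 1, 0)]


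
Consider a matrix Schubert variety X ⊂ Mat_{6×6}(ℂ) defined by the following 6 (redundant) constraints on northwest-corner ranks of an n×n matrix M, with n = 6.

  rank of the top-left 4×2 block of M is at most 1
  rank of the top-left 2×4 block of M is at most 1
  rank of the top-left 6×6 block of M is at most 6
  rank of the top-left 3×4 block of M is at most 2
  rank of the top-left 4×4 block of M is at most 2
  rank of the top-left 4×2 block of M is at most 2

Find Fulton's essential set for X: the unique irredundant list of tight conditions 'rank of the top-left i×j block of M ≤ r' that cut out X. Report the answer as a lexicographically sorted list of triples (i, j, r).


Reconstructing r_w from the 6 given conditions:

  row 1: 1  1  1  1  1  1
  row 2: 1  1  1  1  2  2
  row 3: 1  1  2  2  3  3
  row 4: 1  1  2  2  3  4
  row 5: 1  2  3  3  4  5
  row 6: 1  2  3  4  5  6

hence w(1..6) = (1, 5, 3, 6, 2, 4).

Rothe diagram D(w) (6 cells), 3 SE-corners (essential conditions):

[(2, 4, 1), (4, 2, 1), (4, 4, 2)]


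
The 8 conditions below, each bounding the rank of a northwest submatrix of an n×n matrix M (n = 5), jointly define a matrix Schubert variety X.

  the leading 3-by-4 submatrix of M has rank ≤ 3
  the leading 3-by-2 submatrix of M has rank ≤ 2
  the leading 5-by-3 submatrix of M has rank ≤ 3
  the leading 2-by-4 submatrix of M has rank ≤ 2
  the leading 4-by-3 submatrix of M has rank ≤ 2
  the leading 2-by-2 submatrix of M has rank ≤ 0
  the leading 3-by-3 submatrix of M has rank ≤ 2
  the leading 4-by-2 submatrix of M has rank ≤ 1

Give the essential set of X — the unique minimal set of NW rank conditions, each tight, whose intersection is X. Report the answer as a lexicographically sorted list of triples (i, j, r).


Reconstructing r_w from the 8 given conditions:

  row 1: 0 | 0 | 1 | 1 | 1
  row 2: 0 | 0 | 1 | 2 | 2
  row 3: 1 | 1 | 2 | 3 | 3
  row 4: 1 | 1 | 2 | 3 | 4
  row 5: 1 | 2 | 3 | 4 | 5

reading off 1-entries of Δ²R: w = (3, 4, 1, 5, 2).

D(w) has 5 cells with 2 SE-corners; essential set:

[(2, 2, 0), (4, 2, 1)]


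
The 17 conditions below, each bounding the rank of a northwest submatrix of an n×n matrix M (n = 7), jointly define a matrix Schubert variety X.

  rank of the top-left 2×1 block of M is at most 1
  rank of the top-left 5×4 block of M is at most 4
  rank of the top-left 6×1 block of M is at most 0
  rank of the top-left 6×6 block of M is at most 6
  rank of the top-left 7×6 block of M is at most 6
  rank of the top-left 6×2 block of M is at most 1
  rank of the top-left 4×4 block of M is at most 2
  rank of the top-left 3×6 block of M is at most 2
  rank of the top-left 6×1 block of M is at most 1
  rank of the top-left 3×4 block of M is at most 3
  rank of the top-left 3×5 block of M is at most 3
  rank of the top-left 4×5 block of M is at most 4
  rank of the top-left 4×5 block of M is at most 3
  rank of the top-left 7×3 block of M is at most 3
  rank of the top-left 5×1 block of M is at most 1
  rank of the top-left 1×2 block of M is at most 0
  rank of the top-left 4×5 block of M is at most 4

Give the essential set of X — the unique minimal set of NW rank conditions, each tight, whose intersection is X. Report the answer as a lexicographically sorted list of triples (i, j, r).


The tightest implied rank at each (i,j), from the 17 conditions:

  0 0 1 1 1 1 1
  0 1 2 2 2 2 2
  0 1 2 2 2 2 3
  0 1 2 2 3 3 4
  0 1 2 3 4 4 5
  0 1 2 3 4 5 6
  1 2 3 4 5 6 7

reading off 1-entries of Δ²R: w = (3, 2, 7, 5, 4, 6, 1).

Rothe diagram D(w) (11 cells), 4 SE-corners (essential conditions):

[(1, 2, 0), (3, 6, 2), (4, 4, 2), (6, 1, 0)]


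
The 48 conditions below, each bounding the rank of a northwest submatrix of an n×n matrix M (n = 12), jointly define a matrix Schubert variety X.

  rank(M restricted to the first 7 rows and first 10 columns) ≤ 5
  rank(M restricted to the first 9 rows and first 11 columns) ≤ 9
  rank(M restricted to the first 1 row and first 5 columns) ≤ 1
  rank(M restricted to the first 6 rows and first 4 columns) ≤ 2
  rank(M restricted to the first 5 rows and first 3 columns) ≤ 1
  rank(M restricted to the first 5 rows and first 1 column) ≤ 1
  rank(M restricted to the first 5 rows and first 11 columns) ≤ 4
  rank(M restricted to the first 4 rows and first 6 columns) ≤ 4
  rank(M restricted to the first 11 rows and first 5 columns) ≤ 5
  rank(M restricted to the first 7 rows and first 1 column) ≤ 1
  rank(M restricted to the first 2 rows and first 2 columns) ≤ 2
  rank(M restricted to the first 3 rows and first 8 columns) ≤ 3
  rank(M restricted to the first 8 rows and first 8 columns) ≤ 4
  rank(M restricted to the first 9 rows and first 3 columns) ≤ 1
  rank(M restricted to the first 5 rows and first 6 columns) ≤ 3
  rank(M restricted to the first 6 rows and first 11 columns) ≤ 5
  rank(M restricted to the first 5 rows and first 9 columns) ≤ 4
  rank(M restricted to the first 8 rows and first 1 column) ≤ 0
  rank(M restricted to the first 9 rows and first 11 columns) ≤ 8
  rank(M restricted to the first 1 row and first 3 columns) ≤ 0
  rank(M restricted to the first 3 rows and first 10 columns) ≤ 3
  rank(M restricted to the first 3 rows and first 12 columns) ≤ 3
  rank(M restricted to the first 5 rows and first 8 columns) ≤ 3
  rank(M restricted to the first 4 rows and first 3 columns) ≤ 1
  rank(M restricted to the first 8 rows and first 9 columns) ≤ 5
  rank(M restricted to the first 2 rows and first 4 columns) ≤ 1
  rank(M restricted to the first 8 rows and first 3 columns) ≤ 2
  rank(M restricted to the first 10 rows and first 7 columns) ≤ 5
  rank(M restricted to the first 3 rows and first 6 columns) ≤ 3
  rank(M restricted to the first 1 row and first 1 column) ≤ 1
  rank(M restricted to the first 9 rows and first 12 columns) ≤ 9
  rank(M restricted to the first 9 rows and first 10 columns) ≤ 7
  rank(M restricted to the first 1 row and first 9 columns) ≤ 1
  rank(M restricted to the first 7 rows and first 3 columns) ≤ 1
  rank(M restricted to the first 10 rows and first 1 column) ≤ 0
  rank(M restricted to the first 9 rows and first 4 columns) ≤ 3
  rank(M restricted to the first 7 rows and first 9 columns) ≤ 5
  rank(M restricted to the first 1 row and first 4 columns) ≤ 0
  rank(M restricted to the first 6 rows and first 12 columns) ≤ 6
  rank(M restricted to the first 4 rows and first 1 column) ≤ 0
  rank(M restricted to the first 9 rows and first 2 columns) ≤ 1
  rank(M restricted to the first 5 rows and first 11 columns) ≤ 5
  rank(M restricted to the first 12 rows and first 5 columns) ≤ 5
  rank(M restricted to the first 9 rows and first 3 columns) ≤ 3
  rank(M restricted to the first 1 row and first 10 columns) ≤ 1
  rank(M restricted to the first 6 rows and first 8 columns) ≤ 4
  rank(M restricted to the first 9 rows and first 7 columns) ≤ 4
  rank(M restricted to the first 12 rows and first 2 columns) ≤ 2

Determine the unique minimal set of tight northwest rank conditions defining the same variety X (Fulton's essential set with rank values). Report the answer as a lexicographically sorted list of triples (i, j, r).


Rank table r_w(12×12) implied by the 48 constraints:

  R[1]: 0, 0, 0, 0, 1, 1, 1, 1, 1, 1, 1, 1
  R[2]: 0, 1, 1, 1, 2, 2, 2, 2, 2, 2, 2, 2
  R[3]: 0, 1, 1, 2, 3, 3, 3, 3, 3, 3, 3, 3
  R[4]: 0, 1, 1, 2, 3, 3, 3, 3, 4, 4, 4, 4
  R[5]: 0, 1, 1, 2, 3, 3, 3, 3, 4, 4, 4, 5
  R[6]: 0, 1, 1, 2, 3, 4, 4, 4, 5, 5, 5, 6
  R[7]: 0, 1, 1, 2, 3, 4, 4, 4, 5, 5, 6, 7
  R[8]: 0, 1, 1, 2, 3, 4, 4, 4, 5, 6, 7, 8
  R[9]: 0, 1, 1, 2, 3, 4, 4, 5, 6, 7, 8, 9
  R[10]: 0, 1, 2, 3, 4, 5, 5, 6, 7, 8, 9, 10
  R[11]: 1, 2, 3, 4, 5, 6, 6, 7, 8, 9, 10, 11
  R[12]: 1, 2, 3, 4, 5, 6, 7, 8, 9, 10, 11, 12

hence w(1..12) = (5, 2, 4, 9, 12, 6, 11, 10, 8, 3, 1, 7).

Rothe diagram D(w) (34 cells), 8 SE-corners (essential conditions):

[(1, 4, 0), (5, 8, 3), (5, 11, 4), (7, 10, 5), (8, 8, 4), (9, 3, 1), (9, 7, 4), (10, 1, 0)]


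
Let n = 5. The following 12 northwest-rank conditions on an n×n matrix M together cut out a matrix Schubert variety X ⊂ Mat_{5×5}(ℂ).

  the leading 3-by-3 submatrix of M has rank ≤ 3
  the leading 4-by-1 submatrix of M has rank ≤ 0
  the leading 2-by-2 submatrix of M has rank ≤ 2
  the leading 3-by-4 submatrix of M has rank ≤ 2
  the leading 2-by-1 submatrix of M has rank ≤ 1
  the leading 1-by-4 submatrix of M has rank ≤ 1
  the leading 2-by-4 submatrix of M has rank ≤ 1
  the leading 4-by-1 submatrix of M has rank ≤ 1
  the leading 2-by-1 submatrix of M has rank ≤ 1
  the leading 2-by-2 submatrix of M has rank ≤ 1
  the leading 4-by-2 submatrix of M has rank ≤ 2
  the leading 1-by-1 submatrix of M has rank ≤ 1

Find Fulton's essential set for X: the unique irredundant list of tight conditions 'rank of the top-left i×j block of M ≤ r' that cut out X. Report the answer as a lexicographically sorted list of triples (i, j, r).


Reconstructing r_w from the 12 given conditions:

  i=1: 0 1 1 1 1
  i=2: 0 1 1 1 2
  i=3: 0 1 2 2 3
  i=4: 0 1 2 3 4
  i=5: 1 2 3 4 5

giving w = (2, 5, 3, 4, 1) via Δ²R.

D(w) has 6 cells with 2 SE-corners; essential set:

[(2, 4, 1), (4, 1, 0)]


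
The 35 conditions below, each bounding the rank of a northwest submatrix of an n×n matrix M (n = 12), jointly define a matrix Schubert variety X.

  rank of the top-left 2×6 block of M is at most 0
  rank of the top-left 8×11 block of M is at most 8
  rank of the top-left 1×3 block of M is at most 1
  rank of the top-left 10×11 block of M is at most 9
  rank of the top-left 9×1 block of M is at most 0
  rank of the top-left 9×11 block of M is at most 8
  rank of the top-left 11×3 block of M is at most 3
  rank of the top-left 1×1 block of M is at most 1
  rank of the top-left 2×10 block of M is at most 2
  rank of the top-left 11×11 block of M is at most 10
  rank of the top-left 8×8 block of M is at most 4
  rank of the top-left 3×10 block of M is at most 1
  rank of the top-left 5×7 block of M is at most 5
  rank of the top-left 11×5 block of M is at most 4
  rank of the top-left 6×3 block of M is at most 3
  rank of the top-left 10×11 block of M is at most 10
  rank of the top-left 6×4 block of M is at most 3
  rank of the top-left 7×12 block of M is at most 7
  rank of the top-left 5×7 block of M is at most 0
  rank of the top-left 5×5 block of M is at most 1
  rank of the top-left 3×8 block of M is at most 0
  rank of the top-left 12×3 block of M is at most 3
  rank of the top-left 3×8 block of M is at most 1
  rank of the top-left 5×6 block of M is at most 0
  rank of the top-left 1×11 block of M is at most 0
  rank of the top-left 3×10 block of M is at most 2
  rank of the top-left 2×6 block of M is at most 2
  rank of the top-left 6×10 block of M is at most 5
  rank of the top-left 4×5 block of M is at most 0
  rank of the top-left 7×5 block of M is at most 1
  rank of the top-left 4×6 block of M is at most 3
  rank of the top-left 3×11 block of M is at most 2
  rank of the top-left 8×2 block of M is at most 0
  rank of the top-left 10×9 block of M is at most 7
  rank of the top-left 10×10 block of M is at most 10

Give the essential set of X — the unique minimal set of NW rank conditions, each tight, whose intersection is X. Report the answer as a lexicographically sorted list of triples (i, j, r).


Recovering R(i,j) via the rank-extension bound from the 35 conditions:

  R[1]: 0  0  0  0  0  0  0  0  0  0  0  1
  R[2]: 0  0  0  0  0  0  0  0  1  1  1  2
  R[3]: 0  0  0  0  0  0  0  0  1  1  2  3
  R[4]: 0  0  0  0  0  0  0  1  2  2  3  4
  R[5]: 0  0  0  0  0  0  0  1  2  3  4  5
  R[6]: 0  0  1  1  1  1  1  2  3  4  5  6
  R[7]: 0  0  1  1  1  2  2  3  4  5  6  7
  R[8]: 0  0  1  2  2  3  3  4  5  6  7  8
  R[9]: 0  1  2  3  3  4  4  5  6  7  8  9
  R[10]: 1  2  3  4  4  5  5  6  7  8  9  10
  R[11]: 1  2  3  4  4  5  6  7  8  9  10  11
  R[12]: 1  2  3  4  5  6  7  8  9  10  11  12

hence w(1..12) = (12, 9, 11, 8, 10, 3, 6, 4, 2, 1, 7, 5).

|D(w)|=52, |Ess(w)|=8:

[(1, 11, 0), (3, 8, 0), (3, 10, 1), (5, 7, 0), (7, 5, 1), (8, 2, 0), (9, 1, 0), (11, 5, 4)]


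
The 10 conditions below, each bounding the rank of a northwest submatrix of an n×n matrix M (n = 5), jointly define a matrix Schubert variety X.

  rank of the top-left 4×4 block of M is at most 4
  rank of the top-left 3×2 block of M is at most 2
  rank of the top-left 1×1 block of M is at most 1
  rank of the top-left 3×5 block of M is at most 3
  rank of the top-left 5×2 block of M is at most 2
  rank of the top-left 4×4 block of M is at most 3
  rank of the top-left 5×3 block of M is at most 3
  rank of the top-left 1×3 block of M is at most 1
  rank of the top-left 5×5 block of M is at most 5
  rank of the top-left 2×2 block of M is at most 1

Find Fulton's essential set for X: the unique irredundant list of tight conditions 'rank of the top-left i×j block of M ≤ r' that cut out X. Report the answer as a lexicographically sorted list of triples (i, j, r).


Propagating the 10 rank bounds to every northwest block:

  i=1: 1 | 1 | 1 | 1 | 1
  i=2: 1 | 1 | 2 | 2 | 2
  i=3: 1 | 2 | 3 | 3 | 3
  i=4: 1 | 2 | 3 | 3 | 4
  i=5: 1 | 2 | 3 | 4 | 5

hence w(1..5) = (1, 3, 2, 5, 4).

D(w) has 2 cells with 2 SE-corners; essential set:

[(2, 2, 1), (4, 4, 3)]


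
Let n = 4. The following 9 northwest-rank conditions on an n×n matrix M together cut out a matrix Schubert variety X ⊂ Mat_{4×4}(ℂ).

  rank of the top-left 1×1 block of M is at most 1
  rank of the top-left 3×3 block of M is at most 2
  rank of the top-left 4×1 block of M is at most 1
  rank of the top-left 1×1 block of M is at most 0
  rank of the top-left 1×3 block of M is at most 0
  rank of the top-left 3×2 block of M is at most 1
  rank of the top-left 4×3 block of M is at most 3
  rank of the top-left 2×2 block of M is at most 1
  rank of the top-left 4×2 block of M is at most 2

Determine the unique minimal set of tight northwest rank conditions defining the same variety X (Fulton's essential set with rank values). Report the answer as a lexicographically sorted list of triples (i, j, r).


The tightest implied rank at each (i,j), from the 9 conditions:

  R[1]: 0, 0, 0, 1
  R[2]: 1, 1, 1, 2
  R[3]: 1, 1, 2, 3
  R[4]: 1, 2, 3, 4

so w = (4, 1, 3, 2).

|D(w)|=4, |Ess(w)|=2:

[(1, 3, 0), (3, 2, 1)]


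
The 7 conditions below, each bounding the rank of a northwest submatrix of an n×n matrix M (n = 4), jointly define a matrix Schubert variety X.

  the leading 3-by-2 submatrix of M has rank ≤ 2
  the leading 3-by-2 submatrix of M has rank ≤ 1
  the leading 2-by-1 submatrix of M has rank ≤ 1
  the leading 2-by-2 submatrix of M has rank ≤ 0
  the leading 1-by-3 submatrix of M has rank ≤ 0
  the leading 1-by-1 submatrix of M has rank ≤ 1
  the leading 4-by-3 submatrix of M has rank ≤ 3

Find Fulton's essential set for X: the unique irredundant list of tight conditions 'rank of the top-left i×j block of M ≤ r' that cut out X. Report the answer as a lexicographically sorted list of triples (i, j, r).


The tightest implied rank at each (i,j), from the 7 conditions:

  R[1]: 0, 0, 0, 1
  R[2]: 0, 0, 1, 2
  R[3]: 1, 1, 2, 3
  R[4]: 1, 2, 3, 4

the unique w with this rank table is (4, 3, 1, 2).

2 SE-corners of the 5-cell Rothe diagram give Ess(w):

[(1, 3, 0), (2, 2, 0)]


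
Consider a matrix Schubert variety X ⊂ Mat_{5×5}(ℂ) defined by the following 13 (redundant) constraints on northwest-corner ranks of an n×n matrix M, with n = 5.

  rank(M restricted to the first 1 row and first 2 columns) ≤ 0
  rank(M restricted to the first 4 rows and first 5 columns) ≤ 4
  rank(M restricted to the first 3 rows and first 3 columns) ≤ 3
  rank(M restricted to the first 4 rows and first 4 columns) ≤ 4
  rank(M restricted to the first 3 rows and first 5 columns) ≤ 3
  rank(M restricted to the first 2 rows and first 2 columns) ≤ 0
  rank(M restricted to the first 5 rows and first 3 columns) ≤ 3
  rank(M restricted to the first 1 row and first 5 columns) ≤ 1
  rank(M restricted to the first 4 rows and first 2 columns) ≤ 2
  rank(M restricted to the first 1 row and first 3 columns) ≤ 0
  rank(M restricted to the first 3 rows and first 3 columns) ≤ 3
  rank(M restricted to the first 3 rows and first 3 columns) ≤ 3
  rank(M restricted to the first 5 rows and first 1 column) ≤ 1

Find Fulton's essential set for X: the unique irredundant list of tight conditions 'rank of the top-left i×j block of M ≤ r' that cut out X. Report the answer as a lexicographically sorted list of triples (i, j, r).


Reconstructing r_w from the 13 given conditions:

  row 1: 0  0  0  1  1
  row 2: 0  0  1  2  2
  row 3: 1  1  2  3  3
  row 4: 1  2  3  4  4
  row 5: 1  2  3  4  5

second differences of R give the permutation w = (4, 3, 1, 2, 5).

2 SE-corners of the 5-cell Rothe diagram give Ess(w):

[(1, 3, 0), (2, 2, 0)]


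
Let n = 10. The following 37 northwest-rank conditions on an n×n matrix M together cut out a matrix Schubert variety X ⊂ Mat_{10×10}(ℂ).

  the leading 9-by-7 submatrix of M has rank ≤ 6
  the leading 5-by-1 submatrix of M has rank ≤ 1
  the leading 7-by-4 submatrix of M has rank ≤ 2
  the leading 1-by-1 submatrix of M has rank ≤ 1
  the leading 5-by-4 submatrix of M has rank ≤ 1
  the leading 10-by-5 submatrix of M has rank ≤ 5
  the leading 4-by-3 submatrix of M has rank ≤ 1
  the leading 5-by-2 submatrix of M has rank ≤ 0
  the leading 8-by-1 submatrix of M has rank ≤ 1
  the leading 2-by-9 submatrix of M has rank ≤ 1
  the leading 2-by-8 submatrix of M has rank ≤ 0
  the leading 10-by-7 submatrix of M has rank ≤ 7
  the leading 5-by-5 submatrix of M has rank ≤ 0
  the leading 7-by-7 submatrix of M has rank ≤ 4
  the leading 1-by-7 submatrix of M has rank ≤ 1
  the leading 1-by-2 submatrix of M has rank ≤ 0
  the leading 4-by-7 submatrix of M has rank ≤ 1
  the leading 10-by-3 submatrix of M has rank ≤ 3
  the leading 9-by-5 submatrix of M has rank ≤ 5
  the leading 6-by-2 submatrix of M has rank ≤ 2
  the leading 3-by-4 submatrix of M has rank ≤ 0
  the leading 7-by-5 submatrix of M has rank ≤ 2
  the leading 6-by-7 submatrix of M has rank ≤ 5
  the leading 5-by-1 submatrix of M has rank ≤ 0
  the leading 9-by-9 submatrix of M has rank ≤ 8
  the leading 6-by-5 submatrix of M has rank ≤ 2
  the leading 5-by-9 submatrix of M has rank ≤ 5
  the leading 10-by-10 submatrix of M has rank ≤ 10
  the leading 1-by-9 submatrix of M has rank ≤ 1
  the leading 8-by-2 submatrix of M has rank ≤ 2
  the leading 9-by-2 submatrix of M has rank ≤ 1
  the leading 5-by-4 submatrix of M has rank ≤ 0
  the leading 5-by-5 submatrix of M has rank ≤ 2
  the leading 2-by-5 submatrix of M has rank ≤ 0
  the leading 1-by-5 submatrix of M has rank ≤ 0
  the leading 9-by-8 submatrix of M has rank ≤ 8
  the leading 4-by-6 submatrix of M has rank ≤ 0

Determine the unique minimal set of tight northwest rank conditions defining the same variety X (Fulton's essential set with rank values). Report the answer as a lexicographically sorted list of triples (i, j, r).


Propagating the 37 rank bounds to every northwest block:

  R[1]: 0 | 0 | 0 | 0 | 0 | 0 | 0 | 0 | 1 | 1
  R[2]: 0 | 0 | 0 | 0 | 0 | 0 | 0 | 0 | 1 | 2
  R[3]: 0 | 0 | 0 | 0 | 0 | 0 | 1 | 1 | 2 | 3
  R[4]: 0 | 0 | 0 | 0 | 0 | 0 | 1 | 2 | 3 | 4
  R[5]: 0 | 0 | 0 | 0 | 0 | 1 | 2 | 3 | 4 | 5
  R[6]: 1 | 1 | 1 | 1 | 1 | 2 | 3 | 4 | 5 | 6
  R[7]: 1 | 1 | 2 | 2 | 2 | 3 | 4 | 5 | 6 | 7
  R[8]: 1 | 1 | 2 | 3 | 3 | 4 | 5 | 6 | 7 | 8
  R[9]: 1 | 1 | 2 | 3 | 4 | 5 | 6 | 7 | 8 | 9
  R[10]: 1 | 2 | 3 | 4 | 5 | 6 | 7 | 8 | 9 | 10

second differences of R give the permutation w = (9, 10, 7, 8, 6, 1, 3, 4, 5, 2).

Fulton essential set (4 of the 36 Rothe cells):

[(2, 8, 0), (4, 6, 0), (5, 5, 0), (9, 2, 1)]


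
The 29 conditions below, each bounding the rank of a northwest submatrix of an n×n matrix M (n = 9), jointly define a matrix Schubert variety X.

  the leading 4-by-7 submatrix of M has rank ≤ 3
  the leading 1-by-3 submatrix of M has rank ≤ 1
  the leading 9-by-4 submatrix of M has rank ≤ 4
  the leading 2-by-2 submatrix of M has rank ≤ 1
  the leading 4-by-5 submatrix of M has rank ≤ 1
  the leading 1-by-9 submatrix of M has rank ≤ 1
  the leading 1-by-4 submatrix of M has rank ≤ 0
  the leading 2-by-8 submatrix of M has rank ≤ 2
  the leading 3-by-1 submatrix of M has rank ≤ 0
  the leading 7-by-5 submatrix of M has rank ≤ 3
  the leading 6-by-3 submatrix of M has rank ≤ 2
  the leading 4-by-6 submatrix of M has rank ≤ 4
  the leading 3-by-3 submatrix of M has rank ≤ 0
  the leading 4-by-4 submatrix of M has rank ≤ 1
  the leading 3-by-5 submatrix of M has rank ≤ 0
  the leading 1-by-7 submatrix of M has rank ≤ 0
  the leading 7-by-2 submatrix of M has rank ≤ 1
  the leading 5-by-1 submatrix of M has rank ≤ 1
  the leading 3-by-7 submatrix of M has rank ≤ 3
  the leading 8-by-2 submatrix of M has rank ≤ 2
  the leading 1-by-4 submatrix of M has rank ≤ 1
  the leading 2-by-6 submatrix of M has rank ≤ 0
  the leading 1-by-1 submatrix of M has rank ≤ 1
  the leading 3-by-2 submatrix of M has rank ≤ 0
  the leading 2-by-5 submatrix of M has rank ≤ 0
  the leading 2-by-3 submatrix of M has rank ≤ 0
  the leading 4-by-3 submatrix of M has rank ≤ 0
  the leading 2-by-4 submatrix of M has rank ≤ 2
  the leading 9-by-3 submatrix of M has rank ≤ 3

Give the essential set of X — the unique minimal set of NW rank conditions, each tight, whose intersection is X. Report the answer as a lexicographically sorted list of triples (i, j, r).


Recovering R(i,j) via the rank-extension bound from the 29 conditions:

  0 0 0 0 0 0 0 1 1
  0 0 0 0 0 0 1 2 2
  0 0 0 0 0 1 2 3 3
  0 0 0 1 1 2 3 4 4
  1 1 1 2 2 3 4 5 5
  1 1 2 3 3 4 5 6 6
  1 1 2 3 3 4 5 6 7
  1 2 3 4 4 5 6 7 8
  1 2 3 4 5 6 7 8 9

hence w(1..9) = (8, 7, 6, 4, 1, 3, 9, 2, 5).

Fulton essential set (6 of the 24 Rothe cells):

[(1, 7, 0), (2, 6, 0), (3, 5, 0), (4, 3, 0), (7, 2, 1), (7, 5, 3)]


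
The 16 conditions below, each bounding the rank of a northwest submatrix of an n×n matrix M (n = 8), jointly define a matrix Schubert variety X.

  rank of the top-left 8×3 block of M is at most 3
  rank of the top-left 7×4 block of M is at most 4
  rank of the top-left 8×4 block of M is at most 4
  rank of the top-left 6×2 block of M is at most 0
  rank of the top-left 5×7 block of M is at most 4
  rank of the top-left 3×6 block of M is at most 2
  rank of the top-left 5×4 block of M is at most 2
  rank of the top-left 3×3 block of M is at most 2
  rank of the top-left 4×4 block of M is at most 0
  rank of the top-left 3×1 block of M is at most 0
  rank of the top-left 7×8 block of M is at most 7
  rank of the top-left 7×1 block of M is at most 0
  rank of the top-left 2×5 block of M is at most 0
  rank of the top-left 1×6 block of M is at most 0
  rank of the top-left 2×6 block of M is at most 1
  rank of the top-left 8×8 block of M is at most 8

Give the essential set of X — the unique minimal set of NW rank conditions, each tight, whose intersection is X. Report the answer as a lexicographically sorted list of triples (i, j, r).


Rank table r_w(8×8) implied by the 16 constraints:

  row 1: 0, 0, 0, 0, 0, 0, 1, 1
  row 2: 0, 0, 0, 0, 0, 1, 2, 2
  row 3: 0, 0, 0, 0, 1, 2, 3, 3
  row 4: 0, 0, 0, 0, 1, 2, 3, 4
  row 5: 0, 0, 1, 1, 2, 3, 4, 5
  row 6: 0, 0, 1, 2, 3, 4, 5, 6
  row 7: 0, 1, 2, 3, 4, 5, 6, 7
  row 8: 1, 2, 3, 4, 5, 6, 7, 8

giving w = (7, 6, 5, 8, 3, 4, 2, 1) via Δ²R.

Fulton essential set (5 of the 24 Rothe cells):

[(1, 6, 0), (2, 5, 0), (4, 4, 0), (6, 2, 0), (7, 1, 0)]


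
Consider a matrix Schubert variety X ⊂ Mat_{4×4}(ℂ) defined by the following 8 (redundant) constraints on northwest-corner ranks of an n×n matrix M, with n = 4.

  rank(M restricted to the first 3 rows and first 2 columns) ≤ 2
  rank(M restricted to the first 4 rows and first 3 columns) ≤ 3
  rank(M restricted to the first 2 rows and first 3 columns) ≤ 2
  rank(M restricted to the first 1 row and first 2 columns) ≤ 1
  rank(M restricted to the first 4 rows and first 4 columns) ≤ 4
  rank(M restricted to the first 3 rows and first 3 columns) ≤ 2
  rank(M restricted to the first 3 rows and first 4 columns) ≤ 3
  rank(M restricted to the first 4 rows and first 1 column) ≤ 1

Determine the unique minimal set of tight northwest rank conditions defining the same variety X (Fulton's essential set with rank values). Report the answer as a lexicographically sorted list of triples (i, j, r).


Rank table r_w(4×4) implied by the 8 constraints:

  R[1]: 1  1  1  1
  R[2]: 1  2  2  2
  R[3]: 1  2  2  3
  R[4]: 1  2  3  4

giving w = (1, 2, 4, 3) via Δ²R.

ℓ(w)=1; the 1 essential cell (i,j,r):

[(3, 3, 2)]


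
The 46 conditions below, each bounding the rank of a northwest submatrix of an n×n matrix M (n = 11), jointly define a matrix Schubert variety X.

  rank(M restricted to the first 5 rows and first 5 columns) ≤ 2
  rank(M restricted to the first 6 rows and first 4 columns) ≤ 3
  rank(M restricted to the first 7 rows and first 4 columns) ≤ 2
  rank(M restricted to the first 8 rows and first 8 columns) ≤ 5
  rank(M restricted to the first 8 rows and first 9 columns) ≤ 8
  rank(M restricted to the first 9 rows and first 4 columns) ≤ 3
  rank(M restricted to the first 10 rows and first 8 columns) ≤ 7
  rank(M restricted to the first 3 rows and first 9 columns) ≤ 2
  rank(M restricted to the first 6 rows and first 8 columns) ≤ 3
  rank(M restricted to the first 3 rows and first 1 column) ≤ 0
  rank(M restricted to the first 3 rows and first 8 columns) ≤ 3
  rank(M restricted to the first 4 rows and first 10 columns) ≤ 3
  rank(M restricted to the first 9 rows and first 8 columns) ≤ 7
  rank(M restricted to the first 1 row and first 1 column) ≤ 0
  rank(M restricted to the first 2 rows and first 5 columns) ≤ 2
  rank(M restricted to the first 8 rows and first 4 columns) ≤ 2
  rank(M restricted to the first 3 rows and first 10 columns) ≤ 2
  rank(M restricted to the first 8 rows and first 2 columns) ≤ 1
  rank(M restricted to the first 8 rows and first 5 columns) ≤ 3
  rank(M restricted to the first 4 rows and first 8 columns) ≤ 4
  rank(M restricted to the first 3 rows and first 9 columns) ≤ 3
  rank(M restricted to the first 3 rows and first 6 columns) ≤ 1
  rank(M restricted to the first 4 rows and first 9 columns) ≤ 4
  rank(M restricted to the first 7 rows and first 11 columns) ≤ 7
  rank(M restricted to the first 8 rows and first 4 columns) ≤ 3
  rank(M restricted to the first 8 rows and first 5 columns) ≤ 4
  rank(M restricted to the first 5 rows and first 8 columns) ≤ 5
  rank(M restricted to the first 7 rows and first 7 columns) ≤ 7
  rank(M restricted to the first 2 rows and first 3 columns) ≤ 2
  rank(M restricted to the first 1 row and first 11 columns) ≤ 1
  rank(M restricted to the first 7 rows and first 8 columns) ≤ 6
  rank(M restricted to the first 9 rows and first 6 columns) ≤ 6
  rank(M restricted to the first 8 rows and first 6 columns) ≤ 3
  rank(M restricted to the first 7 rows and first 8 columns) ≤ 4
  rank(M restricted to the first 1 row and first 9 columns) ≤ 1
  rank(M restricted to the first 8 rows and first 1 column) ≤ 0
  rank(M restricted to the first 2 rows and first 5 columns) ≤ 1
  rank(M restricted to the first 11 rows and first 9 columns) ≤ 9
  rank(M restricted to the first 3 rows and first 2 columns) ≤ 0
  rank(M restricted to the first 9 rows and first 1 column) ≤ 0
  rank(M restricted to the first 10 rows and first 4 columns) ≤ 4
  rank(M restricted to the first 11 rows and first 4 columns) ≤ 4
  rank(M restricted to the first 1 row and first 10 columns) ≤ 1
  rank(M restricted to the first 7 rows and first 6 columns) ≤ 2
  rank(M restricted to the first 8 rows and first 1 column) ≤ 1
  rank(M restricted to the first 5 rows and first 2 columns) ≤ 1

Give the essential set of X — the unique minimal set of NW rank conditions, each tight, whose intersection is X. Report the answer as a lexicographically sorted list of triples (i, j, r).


Recovering R(i,j) via the rank-extension bound from the 46 conditions:

  0  0  1  1  1  1  1  1  1  1  1
  0  0  1  1  1  1  2  2  2  2  2
  0  0  1  1  1  1  2  2  2  2  3
  0  1  2  2  2  2  3  3  3  3  4
  0  1  2  2  2  2  3  3  4  4  5
  0  1  2  2  2  2  3  3  4  5  6
  0  1  2  2  2  2  3  4  5  6  7
  0  1  2  2  3  3  4  5  6  7  8
  0  1  2  3  4  4  5  6  7  8  9
  1  2  3  4  5  5  6  7  8  9  10
  1  2  3  4  5  6  7  8  9  10  11

hence w(1..11) = (3, 7, 11, 2, 9, 10, 8, 5, 4, 1, 6).

D(w) has 33 cells with 7 SE-corners; essential set:

[(3, 2, 0), (3, 6, 1), (3, 10, 2), (6, 8, 3), (7, 6, 2), (8, 4, 2), (9, 1, 0)]


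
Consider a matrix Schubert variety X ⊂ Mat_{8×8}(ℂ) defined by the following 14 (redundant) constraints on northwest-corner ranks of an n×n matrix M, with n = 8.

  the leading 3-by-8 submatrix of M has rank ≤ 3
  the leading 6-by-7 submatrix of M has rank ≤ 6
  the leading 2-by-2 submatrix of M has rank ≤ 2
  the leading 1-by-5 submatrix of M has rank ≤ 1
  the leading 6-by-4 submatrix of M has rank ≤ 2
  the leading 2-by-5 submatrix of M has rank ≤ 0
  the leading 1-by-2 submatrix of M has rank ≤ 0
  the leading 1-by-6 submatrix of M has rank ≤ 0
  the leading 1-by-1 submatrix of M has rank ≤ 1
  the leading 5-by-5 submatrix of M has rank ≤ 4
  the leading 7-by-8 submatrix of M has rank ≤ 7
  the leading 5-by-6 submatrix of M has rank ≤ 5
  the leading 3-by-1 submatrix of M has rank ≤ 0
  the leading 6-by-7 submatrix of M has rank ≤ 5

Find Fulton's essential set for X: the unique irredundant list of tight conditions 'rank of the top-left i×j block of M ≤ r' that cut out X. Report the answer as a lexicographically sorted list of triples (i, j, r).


Rank table r_w(8×8) implied by the 14 constraints:

  0, 0, 0, 0, 0, 0, 1, 1
  0, 0, 0, 0, 0, 1, 2, 2
  0, 1, 1, 1, 1, 2, 3, 3
  1, 2, 2, 2, 2, 3, 4, 4
  1, 2, 2, 2, 3, 4, 5, 5
  1, 2, 2, 2, 3, 4, 5, 6
  1, 2, 3, 3, 4, 5, 6, 7
  1, 2, 3, 4, 5, 6, 7, 8

hence w(1..8) = (7, 6, 2, 1, 5, 8, 3, 4).

ℓ(w)=16; the 4 essential cells (i,j,r):

[(1, 6, 0), (2, 5, 0), (3, 1, 0), (6, 4, 2)]


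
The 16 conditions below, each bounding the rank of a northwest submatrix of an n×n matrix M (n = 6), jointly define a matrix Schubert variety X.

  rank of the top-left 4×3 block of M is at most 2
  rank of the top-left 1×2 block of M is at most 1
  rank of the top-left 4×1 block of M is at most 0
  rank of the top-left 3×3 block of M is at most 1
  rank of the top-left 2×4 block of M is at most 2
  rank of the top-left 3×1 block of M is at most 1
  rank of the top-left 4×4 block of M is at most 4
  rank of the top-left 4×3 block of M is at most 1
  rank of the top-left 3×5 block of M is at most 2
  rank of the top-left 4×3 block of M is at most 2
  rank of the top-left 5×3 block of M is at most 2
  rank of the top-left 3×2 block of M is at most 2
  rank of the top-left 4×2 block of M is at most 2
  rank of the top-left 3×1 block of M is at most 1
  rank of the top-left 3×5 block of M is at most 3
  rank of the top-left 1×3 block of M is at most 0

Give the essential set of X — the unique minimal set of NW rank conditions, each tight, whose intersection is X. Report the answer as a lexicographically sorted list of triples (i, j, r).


Computing R[i][j] = min implied NW-rank bound (n=6, 16 conditions):

  R[1]: 0  0  0  1  1  1
  R[2]: 0  1  1  2  2  2
  R[3]: 0  1  1  2  2  3
  R[4]: 0  1  1  2  3  4
  R[5]: 1  2  2  3  4  5
  R[6]: 1  2  3  4  5  6

giving w = (4, 2, 6, 5, 1, 3) via Δ²R.

Fulton essential set (4 of the 9 Rothe cells):

[(1, 3, 0), (3, 5, 2), (4, 1, 0), (4, 3, 1)]


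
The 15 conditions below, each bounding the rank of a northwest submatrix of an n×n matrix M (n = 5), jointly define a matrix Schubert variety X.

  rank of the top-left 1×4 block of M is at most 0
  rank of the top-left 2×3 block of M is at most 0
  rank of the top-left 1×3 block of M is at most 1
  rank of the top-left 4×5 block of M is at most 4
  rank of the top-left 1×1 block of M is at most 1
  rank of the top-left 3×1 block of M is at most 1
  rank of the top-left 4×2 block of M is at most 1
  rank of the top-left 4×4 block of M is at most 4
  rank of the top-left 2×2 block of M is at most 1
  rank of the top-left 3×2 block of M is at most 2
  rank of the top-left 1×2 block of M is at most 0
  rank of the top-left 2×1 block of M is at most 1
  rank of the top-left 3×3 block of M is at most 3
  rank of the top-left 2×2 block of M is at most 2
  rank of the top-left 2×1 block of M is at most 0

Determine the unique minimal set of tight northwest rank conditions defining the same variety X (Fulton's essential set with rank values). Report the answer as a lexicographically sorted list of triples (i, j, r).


Recovering R(i,j) via the rank-extension bound from the 15 conditions:

  R[1]: 0 | 0 | 0 | 0 | 1
  R[2]: 0 | 0 | 0 | 1 | 2
  R[3]: 1 | 1 | 1 | 2 | 3
  R[4]: 1 | 1 | 2 | 3 | 4
  R[5]: 1 | 2 | 3 | 4 | 5

second differences of R give the permutation w = (5, 4, 1, 3, 2).

Rothe diagram D(w) (8 cells), 3 SE-corners (essential conditions):

[(1, 4, 0), (2, 3, 0), (4, 2, 1)]


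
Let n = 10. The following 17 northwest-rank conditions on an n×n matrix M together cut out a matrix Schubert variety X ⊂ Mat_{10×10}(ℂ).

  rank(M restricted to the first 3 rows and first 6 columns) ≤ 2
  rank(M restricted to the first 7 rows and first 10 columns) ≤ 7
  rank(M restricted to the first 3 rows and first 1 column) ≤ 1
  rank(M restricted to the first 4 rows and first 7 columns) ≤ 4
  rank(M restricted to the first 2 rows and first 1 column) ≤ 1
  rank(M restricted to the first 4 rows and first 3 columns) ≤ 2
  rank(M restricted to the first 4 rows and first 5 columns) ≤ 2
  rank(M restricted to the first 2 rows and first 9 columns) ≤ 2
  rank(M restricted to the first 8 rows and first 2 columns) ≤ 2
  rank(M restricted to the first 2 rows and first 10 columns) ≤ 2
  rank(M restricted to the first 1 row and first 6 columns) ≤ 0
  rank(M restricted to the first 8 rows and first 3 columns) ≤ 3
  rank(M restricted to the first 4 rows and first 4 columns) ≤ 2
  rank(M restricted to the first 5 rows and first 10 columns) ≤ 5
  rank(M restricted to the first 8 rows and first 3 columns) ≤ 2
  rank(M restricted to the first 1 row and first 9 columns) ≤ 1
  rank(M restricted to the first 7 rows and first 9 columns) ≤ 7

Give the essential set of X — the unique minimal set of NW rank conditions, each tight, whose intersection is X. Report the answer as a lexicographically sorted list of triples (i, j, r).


Reconstructing r_w from the 17 given conditions:

  i=1: 0, 0, 0, 0, 0, 0, 1, 1, 1, 1
  i=2: 1, 1, 1, 1, 1, 1, 2, 2, 2, 2
  i=3: 1, 2, 2, 2, 2, 2, 3, 3, 3, 3
  i=4: 1, 2, 2, 2, 2, 3, 4, 4, 4, 4
  i=5: 1, 2, 2, 3, 3, 4, 5, 5, 5, 5
  i=6: 1, 2, 2, 3, 4, 5, 6, 6, 6, 6
  i=7: 1, 2, 2, 3, 4, 5, 6, 7, 7, 7
  i=8: 1, 2, 2, 3, 4, 5, 6, 7, 8, 8
  i=9: 1, 2, 3, 4, 5, 6, 7, 8, 9, 9
  i=10: 1, 2, 3, 4, 5, 6, 7, 8, 9, 10

second differences of R give the permutation w = (7, 1, 2, 6, 4, 5, 8, 9, 3, 10).

|D(w)|=13, |Ess(w)|=3:

[(1, 6, 0), (4, 5, 2), (8, 3, 2)]


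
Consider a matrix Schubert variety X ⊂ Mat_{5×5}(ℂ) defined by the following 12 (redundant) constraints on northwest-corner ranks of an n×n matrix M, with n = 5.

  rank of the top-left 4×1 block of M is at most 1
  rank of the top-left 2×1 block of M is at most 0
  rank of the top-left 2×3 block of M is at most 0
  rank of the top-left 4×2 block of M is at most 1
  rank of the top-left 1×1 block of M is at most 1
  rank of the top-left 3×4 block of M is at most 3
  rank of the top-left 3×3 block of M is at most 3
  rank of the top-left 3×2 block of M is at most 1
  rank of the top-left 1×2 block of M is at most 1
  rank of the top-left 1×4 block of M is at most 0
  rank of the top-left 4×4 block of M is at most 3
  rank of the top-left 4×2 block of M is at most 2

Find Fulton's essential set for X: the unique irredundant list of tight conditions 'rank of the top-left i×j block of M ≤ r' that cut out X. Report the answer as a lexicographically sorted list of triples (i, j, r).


Computing R[i][j] = min implied NW-rank bound (n=5, 12 conditions):

  R[1]: 0 0 0 0 1
  R[2]: 0 0 0 1 2
  R[3]: 1 1 1 2 3
  R[4]: 1 1 2 3 4
  R[5]: 1 2 3 4 5

so w = (5, 4, 1, 3, 2).

D(w) has 8 cells with 3 SE-corners; essential set:

[(1, 4, 0), (2, 3, 0), (4, 2, 1)]


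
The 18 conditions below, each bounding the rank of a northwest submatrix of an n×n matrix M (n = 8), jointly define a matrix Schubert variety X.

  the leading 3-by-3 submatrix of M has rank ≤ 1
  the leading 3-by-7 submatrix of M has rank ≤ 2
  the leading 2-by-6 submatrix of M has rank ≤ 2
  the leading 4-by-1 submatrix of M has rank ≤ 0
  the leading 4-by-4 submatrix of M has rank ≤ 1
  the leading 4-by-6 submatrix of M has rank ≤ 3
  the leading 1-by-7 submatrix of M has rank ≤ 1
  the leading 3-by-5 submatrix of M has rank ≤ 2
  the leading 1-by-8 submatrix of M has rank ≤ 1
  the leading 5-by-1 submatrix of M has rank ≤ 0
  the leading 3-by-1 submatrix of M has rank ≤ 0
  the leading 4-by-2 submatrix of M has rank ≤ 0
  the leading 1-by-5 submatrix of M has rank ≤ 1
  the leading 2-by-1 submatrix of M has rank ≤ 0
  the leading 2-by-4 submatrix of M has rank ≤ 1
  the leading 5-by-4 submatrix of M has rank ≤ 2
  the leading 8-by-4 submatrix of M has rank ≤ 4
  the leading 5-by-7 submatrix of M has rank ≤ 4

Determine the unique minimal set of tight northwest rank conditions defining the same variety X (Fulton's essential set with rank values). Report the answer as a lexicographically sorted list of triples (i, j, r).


Reconstructing r_w from the 18 given conditions:

  R[1]: 0 | 0 | 1 | 1 | 1 | 1 | 1 | 1
  R[2]: 0 | 0 | 1 | 1 | 2 | 2 | 2 | 2
  R[3]: 0 | 0 | 1 | 1 | 2 | 2 | 2 | 3
  R[4]: 0 | 0 | 1 | 1 | 2 | 3 | 3 | 4
  R[5]: 0 | 1 | 2 | 2 | 3 | 4 | 4 | 5
  R[6]: 1 | 2 | 3 | 3 | 4 | 5 | 5 | 6
  R[7]: 1 | 2 | 3 | 4 | 5 | 6 | 6 | 7
  R[8]: 1 | 2 | 3 | 4 | 5 | 6 | 7 | 8

hence w(1..8) = (3, 5, 8, 6, 2, 1, 4, 7).

Fulton essential set (4 of the 14 Rothe cells):

[(3, 7, 2), (4, 2, 0), (4, 4, 1), (5, 1, 0)]


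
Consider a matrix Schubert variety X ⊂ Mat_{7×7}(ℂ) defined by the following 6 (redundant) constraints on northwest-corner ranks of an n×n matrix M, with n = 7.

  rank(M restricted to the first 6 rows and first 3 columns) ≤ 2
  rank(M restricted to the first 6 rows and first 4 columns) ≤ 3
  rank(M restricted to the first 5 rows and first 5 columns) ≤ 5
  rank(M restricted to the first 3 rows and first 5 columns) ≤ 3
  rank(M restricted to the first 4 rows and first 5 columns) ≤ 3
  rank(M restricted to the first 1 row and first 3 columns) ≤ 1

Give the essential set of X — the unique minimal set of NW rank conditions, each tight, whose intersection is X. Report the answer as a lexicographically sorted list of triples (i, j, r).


Computing R[i][j] = min implied NW-rank bound (n=7, 6 conditions):

  1 1 1 1 1 1 1
  1 2 2 2 2 2 2
  1 2 2 3 3 3 3
  1 2 2 3 3 4 4
  1 2 2 3 4 5 5
  1 2 2 3 4 5 6
  1 2 3 4 5 6 7

hence w(1..7) = (1, 2, 4, 6, 5, 7, 3).

Rothe diagram D(w) (5 cells), 2 SE-corners (essential conditions):

[(4, 5, 3), (6, 3, 2)]
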